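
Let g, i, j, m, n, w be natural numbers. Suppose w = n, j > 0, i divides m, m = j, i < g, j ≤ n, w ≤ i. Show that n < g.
From m = j and i divides m, i divides j. j > 0, so i ≤ j. j ≤ n, so i ≤ n. w = n and w ≤ i, therefore n ≤ i. i ≤ n, so i = n. i < g, so n < g.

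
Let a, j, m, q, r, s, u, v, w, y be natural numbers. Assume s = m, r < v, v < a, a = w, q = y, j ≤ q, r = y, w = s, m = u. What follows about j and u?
j < u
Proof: From w = s and s = m, w = m. Since m = u, w = u. From q = y and j ≤ q, j ≤ y. From r < v and v < a, r < a. Since r = y, y < a. Since a = w, y < w. Because j ≤ y, j < w. w = u, so j < u.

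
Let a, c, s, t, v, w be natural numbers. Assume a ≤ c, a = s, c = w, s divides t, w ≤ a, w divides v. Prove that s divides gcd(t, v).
c = w and a ≤ c, so a ≤ w. Because w ≤ a, w = a. w divides v, so a divides v. Since a = s, s divides v. Since s divides t, s divides gcd(t, v).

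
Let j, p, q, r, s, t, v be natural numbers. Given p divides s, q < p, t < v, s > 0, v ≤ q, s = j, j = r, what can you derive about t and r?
t < r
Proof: From t < v and v ≤ q, t < q. s = j and j = r, hence s = r. p divides s and s > 0, hence p ≤ s. q < p, so q < s. From s = r, q < r. Because t < q, t < r.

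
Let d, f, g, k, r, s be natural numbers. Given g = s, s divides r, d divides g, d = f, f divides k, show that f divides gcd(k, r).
From g = s and d divides g, d divides s. d = f, so f divides s. s divides r, so f divides r. f divides k, so f divides gcd(k, r).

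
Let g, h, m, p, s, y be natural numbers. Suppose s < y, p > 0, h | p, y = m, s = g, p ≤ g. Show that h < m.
Because h | p and p > 0, h ≤ p. From s = g and s < y, g < y. From p ≤ g, p < y. y = m, so p < m. From h ≤ p, h < m.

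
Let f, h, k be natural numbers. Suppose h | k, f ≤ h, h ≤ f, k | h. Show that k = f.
Since k | h and h | k, k = h. From h ≤ f and f ≤ h, h = f. k = h, so k = f.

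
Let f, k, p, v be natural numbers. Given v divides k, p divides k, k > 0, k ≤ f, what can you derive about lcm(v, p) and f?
lcm(v, p) ≤ f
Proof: Because v divides k and p divides k, lcm(v, p) divides k. k > 0, so lcm(v, p) ≤ k. k ≤ f, so lcm(v, p) ≤ f.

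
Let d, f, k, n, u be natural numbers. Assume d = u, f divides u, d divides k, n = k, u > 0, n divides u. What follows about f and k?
f ≤ k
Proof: Because d = u and d divides k, u divides k. n = k and n divides u, thus k divides u. u divides k, so u = k. From f divides u and u > 0, f ≤ u. Since u = k, f ≤ k.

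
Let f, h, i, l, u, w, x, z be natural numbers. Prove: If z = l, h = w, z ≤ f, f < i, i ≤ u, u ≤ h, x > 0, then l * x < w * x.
From f < i and i ≤ u, f < u. u ≤ h, so f < h. From z ≤ f, z < h. Since h = w, z < w. z = l, so l < w. Because x > 0, by multiplying by a positive, l * x < w * x.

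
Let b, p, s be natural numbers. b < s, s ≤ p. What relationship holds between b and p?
b < p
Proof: From b < s and s ≤ p, by transitivity, b < p.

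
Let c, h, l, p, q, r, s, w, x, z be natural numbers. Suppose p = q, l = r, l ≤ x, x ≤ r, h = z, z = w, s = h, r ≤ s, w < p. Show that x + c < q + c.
Since l = r and l ≤ x, r ≤ x. x ≤ r, so r = x. Since h = z and z = w, h = w. s = h and r ≤ s, so r ≤ h. From h = w, r ≤ w. w < p, so r < p. Since r = x, x < p. Since p = q, x < q. Then x + c < q + c.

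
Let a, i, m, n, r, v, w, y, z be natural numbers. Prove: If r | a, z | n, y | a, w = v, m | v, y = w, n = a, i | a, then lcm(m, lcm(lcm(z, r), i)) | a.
y = w and w = v, therefore y = v. Since y | a, v | a. m | v, so m | a. n = a and z | n, hence z | a. Since r | a, lcm(z, r) | a. From i | a, lcm(lcm(z, r), i) | a. Since m | a, lcm(m, lcm(lcm(z, r), i)) | a.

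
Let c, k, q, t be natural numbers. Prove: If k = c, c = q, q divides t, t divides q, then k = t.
k = c and c = q, thus k = q. From q divides t and t divides q, q = t. Since k = q, k = t.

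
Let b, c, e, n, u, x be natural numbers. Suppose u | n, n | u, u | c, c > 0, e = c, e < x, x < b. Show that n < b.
u | n and n | u, hence u = n. Because u | c and c > 0, u ≤ c. u = n, so n ≤ c. e = c and e < x, so c < x. Since n ≤ c, n < x. Since x < b, n < b.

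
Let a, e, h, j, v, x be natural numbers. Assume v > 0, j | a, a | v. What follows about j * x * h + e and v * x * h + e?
j * x * h + e ≤ v * x * h + e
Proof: Because j | a and a | v, j | v. Since v > 0, j ≤ v. Then j * x ≤ v * x. Then j * x * h ≤ v * x * h. Then j * x * h + e ≤ v * x * h + e.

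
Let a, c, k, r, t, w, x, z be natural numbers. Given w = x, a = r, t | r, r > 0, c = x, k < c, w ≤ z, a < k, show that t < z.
t | r and r > 0, so t ≤ r. From a < k and k < c, a < c. c = x, so a < x. Since a = r, r < x. Since w = x and w ≤ z, x ≤ z. Since r < x, r < z. t ≤ r, so t < z.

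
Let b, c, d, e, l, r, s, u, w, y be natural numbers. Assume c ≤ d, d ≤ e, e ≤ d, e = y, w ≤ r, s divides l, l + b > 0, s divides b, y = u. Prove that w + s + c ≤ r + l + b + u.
s divides l and s divides b, so s divides l + b. Since l + b > 0, s ≤ l + b. Because e = y and y = u, e = u. d ≤ e and e ≤ d, so d = e. Since c ≤ d, c ≤ e. e = u, so c ≤ u. s ≤ l + b, so s + c ≤ l + b + u. w ≤ r, so w + s + c ≤ r + l + b + u.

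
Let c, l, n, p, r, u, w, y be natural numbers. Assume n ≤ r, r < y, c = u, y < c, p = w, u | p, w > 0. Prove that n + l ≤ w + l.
Since c = u and y < c, y < u. Since r < y, r < u. n ≤ r, so n < u. p = w and u | p, therefore u | w. w > 0, so u ≤ w. Since n < u, n < w. Then n + l < w + l. Then n + l ≤ w + l.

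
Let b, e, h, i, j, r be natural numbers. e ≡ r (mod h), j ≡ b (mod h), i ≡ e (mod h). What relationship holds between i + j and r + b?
i + j ≡ r + b (mod h)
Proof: Since i ≡ e (mod h) and e ≡ r (mod h), i ≡ r (mod h). j ≡ b (mod h), so i + j ≡ r + b (mod h).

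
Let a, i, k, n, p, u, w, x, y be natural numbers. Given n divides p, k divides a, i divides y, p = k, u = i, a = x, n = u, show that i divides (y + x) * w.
Because n = u and u = i, n = i. Since n divides p, i divides p. p = k, so i divides k. a = x and k divides a, thus k divides x. Since i divides k, i divides x. Since i divides y, i divides y + x. Then i divides (y + x) * w.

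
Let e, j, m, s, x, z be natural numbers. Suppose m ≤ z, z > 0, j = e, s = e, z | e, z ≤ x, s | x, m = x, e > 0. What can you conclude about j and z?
j = z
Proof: Because m = x and m ≤ z, x ≤ z. z ≤ x, so x = z. Because s = e and s | x, e | x. x = z, so e | z. Since z > 0, e ≤ z. z | e and e > 0, therefore z ≤ e. e ≤ z, so e = z. j = e, so j = z.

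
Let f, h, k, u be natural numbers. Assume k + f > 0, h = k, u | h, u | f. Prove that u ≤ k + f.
h = k and u | h, hence u | k. Since u | f, u | k + f. Since k + f > 0, u ≤ k + f.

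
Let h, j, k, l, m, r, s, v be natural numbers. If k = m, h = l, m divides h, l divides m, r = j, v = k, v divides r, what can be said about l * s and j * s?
l * s divides j * s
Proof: Since h = l and m divides h, m divides l. Since l divides m, m = l. k = m, so k = l. From v = k and v divides r, k divides r. r = j, so k divides j. k = l, so l divides j. Then l * s divides j * s.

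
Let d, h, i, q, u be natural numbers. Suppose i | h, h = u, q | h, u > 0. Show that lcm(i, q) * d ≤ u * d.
Because i | h and q | h, lcm(i, q) | h. h = u, so lcm(i, q) | u. u > 0, so lcm(i, q) ≤ u. Then lcm(i, q) * d ≤ u * d.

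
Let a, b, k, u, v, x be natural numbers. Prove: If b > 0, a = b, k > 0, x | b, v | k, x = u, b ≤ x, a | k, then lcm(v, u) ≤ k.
Since x | b and b > 0, x ≤ b. b ≤ x, so b = x. Since x = u, b = u. a = b and a | k, so b | k. b = u, so u | k. Since v | k, lcm(v, u) | k. Since k > 0, lcm(v, u) ≤ k.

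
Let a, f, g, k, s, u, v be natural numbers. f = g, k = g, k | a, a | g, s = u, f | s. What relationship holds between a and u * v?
a | u * v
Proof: k = g and k | a, hence g | a. Because a | g, g = a. f = g, so f = a. s = u and f | s, thus f | u. Since f = a, a | u. Then a | u * v.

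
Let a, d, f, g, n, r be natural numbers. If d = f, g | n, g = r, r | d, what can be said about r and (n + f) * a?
r | (n + f) * a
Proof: Since g = r and g | n, r | n. Because d = f and r | d, r | f. Since r | n, r | n + f. Then r | (n + f) * a.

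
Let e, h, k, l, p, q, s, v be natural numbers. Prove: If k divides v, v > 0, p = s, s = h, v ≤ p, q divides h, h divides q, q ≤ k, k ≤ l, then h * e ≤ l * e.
From k divides v and v > 0, k ≤ v. p = s and s = h, so p = h. v ≤ p, so v ≤ h. Since k ≤ v, k ≤ h. From q divides h and h divides q, q = h. q ≤ k, so h ≤ k. k ≤ h, so k = h. k ≤ l, so h ≤ l. By multiplying by a non-negative, h * e ≤ l * e.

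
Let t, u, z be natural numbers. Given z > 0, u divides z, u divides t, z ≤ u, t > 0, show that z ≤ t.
From u divides z and z > 0, u ≤ z. z ≤ u, so u = z. Since u divides t, z divides t. Since t > 0, z ≤ t.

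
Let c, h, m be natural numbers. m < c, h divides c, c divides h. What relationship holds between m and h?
m < h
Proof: c divides h and h divides c, so c = h. m < c, so m < h.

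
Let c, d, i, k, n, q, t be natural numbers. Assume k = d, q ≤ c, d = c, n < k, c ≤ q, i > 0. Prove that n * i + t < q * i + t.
Since c ≤ q and q ≤ c, c = q. Since k = d and d = c, k = c. n < k, so n < c. c = q, so n < q. Combining with i > 0, by multiplying by a positive, n * i < q * i. Then n * i + t < q * i + t.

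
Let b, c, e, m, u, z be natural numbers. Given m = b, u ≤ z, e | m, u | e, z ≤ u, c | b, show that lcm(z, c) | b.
Since u ≤ z and z ≤ u, u = z. From m = b and e | m, e | b. u | e, so u | b. Since u = z, z | b. c | b, so lcm(z, c) | b.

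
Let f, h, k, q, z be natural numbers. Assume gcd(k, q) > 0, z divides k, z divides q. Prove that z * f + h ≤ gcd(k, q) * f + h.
z divides k and z divides q, therefore z divides gcd(k, q). Because gcd(k, q) > 0, z ≤ gcd(k, q). By multiplying by a non-negative, z * f ≤ gcd(k, q) * f. Then z * f + h ≤ gcd(k, q) * f + h.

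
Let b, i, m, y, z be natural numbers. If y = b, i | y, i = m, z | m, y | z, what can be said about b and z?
b = z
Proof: i = m and i | y, so m | y. Because z | m, z | y. Since y | z, z = y. y = b, so z = b. Then b = z.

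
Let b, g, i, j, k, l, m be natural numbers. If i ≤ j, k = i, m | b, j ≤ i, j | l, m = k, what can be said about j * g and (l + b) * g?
j * g | (l + b) * g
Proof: i ≤ j and j ≤ i, thus i = j. Since k = i, k = j. m = k and m | b, hence k | b. k = j, so j | b. j | l, so j | l + b. Then j * g | (l + b) * g.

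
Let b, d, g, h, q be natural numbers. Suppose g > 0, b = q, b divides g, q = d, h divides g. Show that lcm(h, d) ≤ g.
b = q and q = d, hence b = d. b divides g, so d divides g. h divides g, so lcm(h, d) divides g. g > 0, so lcm(h, d) ≤ g.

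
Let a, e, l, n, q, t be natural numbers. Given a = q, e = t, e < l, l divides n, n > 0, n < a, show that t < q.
l divides n and n > 0, so l ≤ n. Since n < a, l < a. Since e < l, e < a. e = t, so t < a. Because a = q, t < q.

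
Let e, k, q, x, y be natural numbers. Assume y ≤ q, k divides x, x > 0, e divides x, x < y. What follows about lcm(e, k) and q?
lcm(e, k) < q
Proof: e divides x and k divides x, thus lcm(e, k) divides x. Since x > 0, lcm(e, k) ≤ x. From x < y and y ≤ q, x < q. lcm(e, k) ≤ x, so lcm(e, k) < q.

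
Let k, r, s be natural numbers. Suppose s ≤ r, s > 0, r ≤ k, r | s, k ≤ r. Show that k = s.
Since k ≤ r and r ≤ k, k = r. Because r | s and s > 0, r ≤ s. s ≤ r, so r = s. Since k = r, k = s.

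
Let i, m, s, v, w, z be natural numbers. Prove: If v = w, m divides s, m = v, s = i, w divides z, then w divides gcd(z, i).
m = v and v = w, so m = w. From m divides s, w divides s. Since s = i, w divides i. Because w divides z, w divides gcd(z, i).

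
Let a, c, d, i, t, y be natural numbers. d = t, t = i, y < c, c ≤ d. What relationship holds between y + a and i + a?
y + a < i + a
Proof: d = t and t = i, hence d = i. From y < c and c ≤ d, y < d. Since d = i, y < i. Then y + a < i + a.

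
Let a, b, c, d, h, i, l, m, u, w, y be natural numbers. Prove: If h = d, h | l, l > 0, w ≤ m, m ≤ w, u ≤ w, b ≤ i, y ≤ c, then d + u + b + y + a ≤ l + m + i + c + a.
From h | l and l > 0, h ≤ l. h = d, so d ≤ l. From w ≤ m and m ≤ w, w = m. u ≤ w, so u ≤ m. Since d ≤ l, d + u ≤ l + m. b ≤ i and y ≤ c, therefore b + y ≤ i + c. Because d + u ≤ l + m, d + u + b + y ≤ l + m + i + c. Then d + u + b + y + a ≤ l + m + i + c + a.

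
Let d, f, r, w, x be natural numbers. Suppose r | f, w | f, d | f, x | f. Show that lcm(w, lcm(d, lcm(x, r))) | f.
Because x | f and r | f, lcm(x, r) | f. d | f, so lcm(d, lcm(x, r)) | f. w | f, so lcm(w, lcm(d, lcm(x, r))) | f.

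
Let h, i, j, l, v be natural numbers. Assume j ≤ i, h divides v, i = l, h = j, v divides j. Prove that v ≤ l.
h = j and h divides v, therefore j divides v. v divides j, so j = v. i = l and j ≤ i, thus j ≤ l. j = v, so v ≤ l.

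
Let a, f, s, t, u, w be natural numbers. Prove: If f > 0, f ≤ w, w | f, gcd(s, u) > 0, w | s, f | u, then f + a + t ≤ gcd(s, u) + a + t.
w | f and f > 0, hence w ≤ f. f ≤ w, so w = f. From w | s, f | s. Since f | u, f | gcd(s, u). Since gcd(s, u) > 0, f ≤ gcd(s, u). Then f + a ≤ gcd(s, u) + a. Then f + a + t ≤ gcd(s, u) + a + t.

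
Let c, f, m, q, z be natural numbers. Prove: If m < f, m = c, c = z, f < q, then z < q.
Because m = c and c = z, m = z. m < f and f < q, thus m < q. Since m = z, z < q.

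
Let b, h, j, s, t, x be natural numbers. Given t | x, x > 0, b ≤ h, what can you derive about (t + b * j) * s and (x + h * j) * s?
(t + b * j) * s ≤ (x + h * j) * s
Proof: t | x and x > 0, so t ≤ x. b ≤ h, therefore b * j ≤ h * j. Since t ≤ x, t + b * j ≤ x + h * j. Then (t + b * j) * s ≤ (x + h * j) * s.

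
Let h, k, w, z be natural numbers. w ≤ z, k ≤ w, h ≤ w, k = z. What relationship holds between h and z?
h ≤ z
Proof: k = z and k ≤ w, so z ≤ w. w ≤ z, so w = z. h ≤ w, so h ≤ z.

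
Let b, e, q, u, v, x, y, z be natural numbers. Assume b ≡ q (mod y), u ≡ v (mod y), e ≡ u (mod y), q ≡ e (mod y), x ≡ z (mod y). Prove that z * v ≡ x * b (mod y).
From b ≡ q (mod y) and q ≡ e (mod y), b ≡ e (mod y). e ≡ u (mod y), so b ≡ u (mod y). Since u ≡ v (mod y), b ≡ v (mod y). Because x ≡ z (mod y), x * b ≡ z * v (mod y). Then z * v ≡ x * b (mod y).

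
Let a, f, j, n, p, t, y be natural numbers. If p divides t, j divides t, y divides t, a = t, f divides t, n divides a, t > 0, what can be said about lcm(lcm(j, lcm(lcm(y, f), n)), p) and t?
lcm(lcm(j, lcm(lcm(y, f), n)), p) ≤ t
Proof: y divides t and f divides t, therefore lcm(y, f) divides t. a = t and n divides a, hence n divides t. lcm(y, f) divides t, so lcm(lcm(y, f), n) divides t. Since j divides t, lcm(j, lcm(lcm(y, f), n)) divides t. Since p divides t, lcm(lcm(j, lcm(lcm(y, f), n)), p) divides t. t > 0, so lcm(lcm(j, lcm(lcm(y, f), n)), p) ≤ t.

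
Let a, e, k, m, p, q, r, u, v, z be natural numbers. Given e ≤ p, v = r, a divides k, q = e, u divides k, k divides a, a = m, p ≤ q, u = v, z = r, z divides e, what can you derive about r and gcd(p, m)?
r divides gcd(p, m)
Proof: q = e and p ≤ q, hence p ≤ e. e ≤ p, so e = p. Because z = r and z divides e, r divides e. Since e = p, r divides p. u = v and v = r, so u = r. Because k divides a and a divides k, k = a. Since a = m, k = m. Since u divides k, u divides m. Since u = r, r divides m. From r divides p, r divides gcd(p, m).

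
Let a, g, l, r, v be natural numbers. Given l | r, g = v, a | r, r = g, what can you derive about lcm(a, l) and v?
lcm(a, l) | v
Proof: r = g and g = v, therefore r = v. a | r and l | r, therefore lcm(a, l) | r. Since r = v, lcm(a, l) | v.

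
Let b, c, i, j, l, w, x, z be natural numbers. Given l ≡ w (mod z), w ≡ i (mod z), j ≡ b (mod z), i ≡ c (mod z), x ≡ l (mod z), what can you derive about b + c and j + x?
b + c ≡ j + x (mod z)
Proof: x ≡ l (mod z) and l ≡ w (mod z), so x ≡ w (mod z). Since w ≡ i (mod z), x ≡ i (mod z). Since i ≡ c (mod z), x ≡ c (mod z). j ≡ b (mod z), so j + x ≡ b + c (mod z). Then b + c ≡ j + x (mod z).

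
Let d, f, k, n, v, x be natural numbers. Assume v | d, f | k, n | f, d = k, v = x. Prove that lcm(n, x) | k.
Because n | f and f | k, n | k. Since d = k and v | d, v | k. v = x, so x | k. n | k, so lcm(n, x) | k.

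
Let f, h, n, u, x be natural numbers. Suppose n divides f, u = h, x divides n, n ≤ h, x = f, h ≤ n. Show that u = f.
From h ≤ n and n ≤ h, h = n. Since u = h, u = n. Since x = f and x divides n, f divides n. n divides f, so n = f. u = n, so u = f.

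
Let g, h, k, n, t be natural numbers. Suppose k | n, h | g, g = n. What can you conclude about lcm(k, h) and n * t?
lcm(k, h) | n * t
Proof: g = n and h | g, thus h | n. Since k | n, lcm(k, h) | n. Then lcm(k, h) | n * t.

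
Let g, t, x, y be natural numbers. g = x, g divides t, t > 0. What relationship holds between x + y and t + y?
x + y ≤ t + y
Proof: g divides t and t > 0, thus g ≤ t. Since g = x, x ≤ t. Then x + y ≤ t + y.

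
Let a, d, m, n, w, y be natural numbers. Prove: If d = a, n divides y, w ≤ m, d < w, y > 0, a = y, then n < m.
n divides y and y > 0, hence n ≤ y. d = a and a = y, hence d = y. From d < w and w ≤ m, d < m. Because d = y, y < m. n ≤ y, so n < m.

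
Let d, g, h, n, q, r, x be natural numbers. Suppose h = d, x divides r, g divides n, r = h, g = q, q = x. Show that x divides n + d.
Because g = q and g divides n, q divides n. Since q = x, x divides n. From r = h and h = d, r = d. Since x divides r, x divides d. Since x divides n, x divides n + d.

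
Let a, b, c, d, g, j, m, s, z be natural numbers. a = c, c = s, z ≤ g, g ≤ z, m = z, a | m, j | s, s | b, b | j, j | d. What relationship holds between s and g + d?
s | g + d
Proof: Because a = c and c = s, a = s. Because z ≤ g and g ≤ z, z = g. From m = z and a | m, a | z. From z = g, a | g. a = s, so s | g. s | b and b | j, thus s | j. Since j | s, j = s. j | d, so s | d. Since s | g, s | g + d.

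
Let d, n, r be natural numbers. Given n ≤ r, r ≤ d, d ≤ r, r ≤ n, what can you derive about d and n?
d = n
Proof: From n ≤ r and r ≤ n, n = r. r ≤ d and d ≤ r, hence r = d. Since n = r, n = d. Then d = n.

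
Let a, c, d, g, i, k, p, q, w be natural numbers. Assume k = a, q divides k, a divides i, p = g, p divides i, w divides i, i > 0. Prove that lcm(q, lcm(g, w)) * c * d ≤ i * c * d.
Because k = a and q divides k, q divides a. Since a divides i, q divides i. From p = g and p divides i, g divides i. Because w divides i, lcm(g, w) divides i. Because q divides i, lcm(q, lcm(g, w)) divides i. i > 0, so lcm(q, lcm(g, w)) ≤ i. By multiplying by a non-negative, lcm(q, lcm(g, w)) * c ≤ i * c. By multiplying by a non-negative, lcm(q, lcm(g, w)) * c * d ≤ i * c * d.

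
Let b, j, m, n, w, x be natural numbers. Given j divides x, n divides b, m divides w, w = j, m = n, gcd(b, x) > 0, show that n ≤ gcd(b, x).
w = j and m divides w, therefore m divides j. Since j divides x, m divides x. Because m = n, n divides x. n divides b, so n divides gcd(b, x). Since gcd(b, x) > 0, n ≤ gcd(b, x).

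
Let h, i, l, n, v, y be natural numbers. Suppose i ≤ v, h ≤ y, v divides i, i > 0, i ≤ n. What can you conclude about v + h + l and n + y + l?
v + h + l ≤ n + y + l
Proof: v divides i and i > 0, so v ≤ i. i ≤ v, so i = v. i ≤ n, so v ≤ n. h ≤ y, so v + h ≤ n + y. Then v + h + l ≤ n + y + l.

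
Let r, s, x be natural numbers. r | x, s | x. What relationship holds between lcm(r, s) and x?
lcm(r, s) | x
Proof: r | x and s | x. Because lcm divides any common multiple, lcm(r, s) | x.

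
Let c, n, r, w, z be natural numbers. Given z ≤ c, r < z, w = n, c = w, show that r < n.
c = w and w = n, hence c = n. r < z and z ≤ c, thus r < c. c = n, so r < n.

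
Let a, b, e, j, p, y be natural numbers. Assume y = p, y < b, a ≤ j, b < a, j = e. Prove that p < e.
Since y = p and y < b, p < b. b < a and a ≤ j, thus b < j. j = e, so b < e. p < b, so p < e.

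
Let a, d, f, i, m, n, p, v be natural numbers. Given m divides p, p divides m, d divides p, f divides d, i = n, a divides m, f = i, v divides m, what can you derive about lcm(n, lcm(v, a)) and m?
lcm(n, lcm(v, a)) divides m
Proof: f = i and i = n, hence f = n. f divides d, so n divides d. Because p divides m and m divides p, p = m. From d divides p, d divides m. n divides d, so n divides m. v divides m and a divides m, so lcm(v, a) divides m. n divides m, so lcm(n, lcm(v, a)) divides m.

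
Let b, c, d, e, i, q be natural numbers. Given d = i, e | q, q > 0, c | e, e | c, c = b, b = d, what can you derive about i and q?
i ≤ q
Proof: c = b and b = d, so c = d. From d = i, c = i. e | c and c | e, therefore e = c. e | q, so c | q. q > 0, so c ≤ q. Since c = i, i ≤ q.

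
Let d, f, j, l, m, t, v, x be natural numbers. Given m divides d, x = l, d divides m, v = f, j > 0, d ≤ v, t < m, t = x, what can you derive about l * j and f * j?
l * j < f * j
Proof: t = x and x = l, hence t = l. Because t < m, l < m. Because d divides m and m divides d, d = m. d ≤ v, so m ≤ v. v = f, so m ≤ f. l < m, so l < f. Combined with j > 0, by multiplying by a positive, l * j < f * j.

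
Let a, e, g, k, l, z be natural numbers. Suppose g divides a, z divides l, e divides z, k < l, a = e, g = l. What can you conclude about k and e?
k < e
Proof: g = l and g divides a, thus l divides a. Since a = e, l divides e. From e divides z and z divides l, e divides l. l divides e, so l = e. Since k < l, k < e.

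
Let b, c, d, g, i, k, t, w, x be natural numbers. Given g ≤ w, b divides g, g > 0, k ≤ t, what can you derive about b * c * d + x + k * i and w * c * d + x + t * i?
b * c * d + x + k * i ≤ w * c * d + x + t * i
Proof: Since b divides g and g > 0, b ≤ g. g ≤ w, so b ≤ w. By multiplying by a non-negative, b * c ≤ w * c. By multiplying by a non-negative, b * c * d ≤ w * c * d. Then b * c * d + x ≤ w * c * d + x. Since k ≤ t, by multiplying by a non-negative, k * i ≤ t * i. Since b * c * d + x ≤ w * c * d + x, b * c * d + x + k * i ≤ w * c * d + x + t * i.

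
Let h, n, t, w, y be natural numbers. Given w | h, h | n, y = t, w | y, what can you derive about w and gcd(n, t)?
w | gcd(n, t)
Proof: w | h and h | n, so w | n. From y = t and w | y, w | t. w | n, so w | gcd(n, t).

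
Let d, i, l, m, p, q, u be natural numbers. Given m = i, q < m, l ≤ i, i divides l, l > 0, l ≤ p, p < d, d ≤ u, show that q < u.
m = i and q < m, so q < i. Since i divides l and l > 0, i ≤ l. From l ≤ i, l = i. l ≤ p and p < d, so l < d. l = i, so i < d. Since q < i, q < d. Since d ≤ u, q < u.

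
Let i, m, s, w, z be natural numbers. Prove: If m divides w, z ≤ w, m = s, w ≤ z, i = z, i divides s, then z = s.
Because i = z and i divides s, z divides s. Because w ≤ z and z ≤ w, w = z. Since m = s and m divides w, s divides w. From w = z, s divides z. z divides s, so z = s.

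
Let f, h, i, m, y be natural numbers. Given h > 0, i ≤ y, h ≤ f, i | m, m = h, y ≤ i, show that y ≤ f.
Because i ≤ y and y ≤ i, i = y. From m = h and i | m, i | h. h > 0, so i ≤ h. i = y, so y ≤ h. From h ≤ f, y ≤ f.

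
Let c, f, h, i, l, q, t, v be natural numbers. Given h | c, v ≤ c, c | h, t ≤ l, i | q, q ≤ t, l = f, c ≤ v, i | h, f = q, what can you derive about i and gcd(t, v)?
i | gcd(t, v)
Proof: l = f and f = q, thus l = q. Since t ≤ l, t ≤ q. q ≤ t, so q = t. i | q, so i | t. c ≤ v and v ≤ c, so c = v. Because h | c and c | h, h = c. Since i | h, i | c. Because c = v, i | v. Since i | t, i | gcd(t, v).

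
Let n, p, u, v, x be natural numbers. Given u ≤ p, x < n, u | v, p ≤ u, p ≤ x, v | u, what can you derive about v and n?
v < n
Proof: Because p ≤ u and u ≤ p, p = u. Since u | v and v | u, u = v. Since p = u, p = v. p ≤ x and x < n, therefore p < n. p = v, so v < n.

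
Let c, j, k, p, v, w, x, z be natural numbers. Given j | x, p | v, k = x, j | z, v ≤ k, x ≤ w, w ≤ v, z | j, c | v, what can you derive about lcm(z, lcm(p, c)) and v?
lcm(z, lcm(p, c)) | v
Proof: Because j | z and z | j, j = z. x ≤ w and w ≤ v, thus x ≤ v. k = x and v ≤ k, so v ≤ x. Since x ≤ v, x = v. Since j | x, j | v. Because j = z, z | v. Because p | v and c | v, lcm(p, c) | v. Since z | v, lcm(z, lcm(p, c)) | v.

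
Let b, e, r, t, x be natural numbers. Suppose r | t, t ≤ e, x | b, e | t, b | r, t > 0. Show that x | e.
e | t and t > 0, thus e ≤ t. Since t ≤ e, t = e. Since b | r and r | t, b | t. Since t = e, b | e. x | b, so x | e.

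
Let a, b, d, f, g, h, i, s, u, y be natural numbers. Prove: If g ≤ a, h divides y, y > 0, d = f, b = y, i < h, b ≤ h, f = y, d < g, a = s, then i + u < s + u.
Since h divides y and y > 0, h ≤ y. b = y and b ≤ h, therefore y ≤ h. h ≤ y, so h = y. Since i < h, i < y. Since d = f and f = y, d = y. a = s and g ≤ a, hence g ≤ s. d < g, so d < s. Because d = y, y < s. Since i < y, i < s. Then i + u < s + u.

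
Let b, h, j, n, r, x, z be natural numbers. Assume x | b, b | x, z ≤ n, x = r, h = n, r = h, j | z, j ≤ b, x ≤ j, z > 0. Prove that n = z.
Since r = h and h = n, r = n. b | x and x | b, so b = x. j ≤ b, so j ≤ x. Since x ≤ j, j = x. From x = r, j = r. From j | z, r | z. Since z > 0, r ≤ z. r = n, so n ≤ z. Since z ≤ n, n = z.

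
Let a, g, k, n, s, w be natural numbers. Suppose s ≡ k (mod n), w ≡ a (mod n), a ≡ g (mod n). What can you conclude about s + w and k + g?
s + w ≡ k + g (mod n)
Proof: w ≡ a (mod n) and a ≡ g (mod n), thus w ≡ g (mod n). Since s ≡ k (mod n), s + w ≡ k + g (mod n).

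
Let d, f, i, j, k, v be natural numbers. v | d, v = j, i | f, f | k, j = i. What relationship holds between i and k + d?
i | k + d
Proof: From i | f and f | k, i | k. v = j and j = i, so v = i. v | d, so i | d. i | k, so i | k + d.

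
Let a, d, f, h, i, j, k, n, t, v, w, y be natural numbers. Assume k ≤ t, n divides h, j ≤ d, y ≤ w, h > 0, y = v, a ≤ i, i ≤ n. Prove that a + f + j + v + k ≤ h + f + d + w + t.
a ≤ i and i ≤ n, therefore a ≤ n. n divides h and h > 0, thus n ≤ h. Since a ≤ n, a ≤ h. Then a + f ≤ h + f. y = v and y ≤ w, so v ≤ w. From k ≤ t, v + k ≤ w + t. Since j ≤ d, j + v + k ≤ d + w + t. Since a + f ≤ h + f, a + f + j + v + k ≤ h + f + d + w + t.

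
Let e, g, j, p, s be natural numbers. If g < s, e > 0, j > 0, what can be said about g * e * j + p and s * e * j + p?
g * e * j + p < s * e * j + p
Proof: g < s and e > 0. By multiplying by a positive, g * e < s * e. Since j > 0, by multiplying by a positive, g * e * j < s * e * j. Then g * e * j + p < s * e * j + p.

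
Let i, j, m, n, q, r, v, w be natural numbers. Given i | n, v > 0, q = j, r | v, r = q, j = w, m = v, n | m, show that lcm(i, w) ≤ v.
m = v and n | m, therefore n | v. Since i | n, i | v. From r = q and q = j, r = j. Since j = w, r = w. Since r | v, w | v. i | v, so lcm(i, w) | v. v > 0, so lcm(i, w) ≤ v.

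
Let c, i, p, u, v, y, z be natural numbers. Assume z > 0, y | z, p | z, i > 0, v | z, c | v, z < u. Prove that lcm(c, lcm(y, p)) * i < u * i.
From c | v and v | z, c | z. From y | z and p | z, lcm(y, p) | z. Since c | z, lcm(c, lcm(y, p)) | z. z > 0, so lcm(c, lcm(y, p)) ≤ z. z < u, so lcm(c, lcm(y, p)) < u. Since i > 0, lcm(c, lcm(y, p)) * i < u * i.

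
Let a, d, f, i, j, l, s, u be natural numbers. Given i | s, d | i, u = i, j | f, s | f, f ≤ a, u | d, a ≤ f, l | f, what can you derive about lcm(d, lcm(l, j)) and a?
lcm(d, lcm(l, j)) | a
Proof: f ≤ a and a ≤ f, therefore f = a. From u = i and u | d, i | d. Since d | i, i = d. From i | s and s | f, i | f. i = d, so d | f. l | f and j | f, therefore lcm(l, j) | f. Since d | f, lcm(d, lcm(l, j)) | f. Since f = a, lcm(d, lcm(l, j)) | a.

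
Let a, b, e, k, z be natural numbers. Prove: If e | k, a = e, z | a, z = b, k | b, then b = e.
e | k and k | b, so e | b. z = b and z | a, therefore b | a. a = e, so b | e. e | b, so e = b. Then b = e.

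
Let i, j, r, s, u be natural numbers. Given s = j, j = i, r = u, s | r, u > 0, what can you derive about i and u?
i ≤ u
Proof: Because s = j and j = i, s = i. r = u and s | r, therefore s | u. Since u > 0, s ≤ u. From s = i, i ≤ u.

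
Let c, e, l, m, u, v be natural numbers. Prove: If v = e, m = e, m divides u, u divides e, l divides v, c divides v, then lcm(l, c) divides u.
m = e and m divides u, thus e divides u. u divides e, so e = u. Since v = e, v = u. l divides v and c divides v, thus lcm(l, c) divides v. Since v = u, lcm(l, c) divides u.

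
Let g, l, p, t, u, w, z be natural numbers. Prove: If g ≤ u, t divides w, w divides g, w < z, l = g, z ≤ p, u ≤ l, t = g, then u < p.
From l = g and u ≤ l, u ≤ g. Since g ≤ u, g = u. t = g and t divides w, thus g divides w. Because w divides g, w = g. From w < z, g < z. Since g = u, u < z. Since z ≤ p, u < p.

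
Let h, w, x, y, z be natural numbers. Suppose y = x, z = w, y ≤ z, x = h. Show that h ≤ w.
From y = x and y ≤ z, x ≤ z. z = w, so x ≤ w. x = h, so h ≤ w.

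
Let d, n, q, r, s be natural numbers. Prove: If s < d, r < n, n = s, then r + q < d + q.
n = s and r < n, therefore r < s. Since s < d, r < d. Then r + q < d + q.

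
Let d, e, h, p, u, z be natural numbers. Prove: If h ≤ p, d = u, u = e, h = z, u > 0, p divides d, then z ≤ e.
d = u and p divides d, therefore p divides u. u > 0, so p ≤ u. Since h ≤ p, h ≤ u. Because h = z, z ≤ u. u = e, so z ≤ e.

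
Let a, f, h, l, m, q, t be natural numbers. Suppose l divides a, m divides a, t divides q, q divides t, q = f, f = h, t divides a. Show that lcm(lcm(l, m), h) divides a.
l divides a and m divides a, therefore lcm(l, m) divides a. t divides q and q divides t, thus t = q. Because q = f, t = f. f = h, so t = h. t divides a, so h divides a. lcm(l, m) divides a, so lcm(lcm(l, m), h) divides a.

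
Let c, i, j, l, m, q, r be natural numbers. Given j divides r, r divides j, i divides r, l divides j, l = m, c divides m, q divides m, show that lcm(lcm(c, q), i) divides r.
Because j divides r and r divides j, j = r. c divides m and q divides m, thus lcm(c, q) divides m. From l = m and l divides j, m divides j. lcm(c, q) divides m, so lcm(c, q) divides j. j = r, so lcm(c, q) divides r. i divides r, so lcm(lcm(c, q), i) divides r.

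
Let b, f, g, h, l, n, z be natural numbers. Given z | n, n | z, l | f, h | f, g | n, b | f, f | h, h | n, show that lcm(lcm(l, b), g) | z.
n | z and z | n, so n = z. f | h and h | f, therefore f = h. l | f and b | f, hence lcm(l, b) | f. Since f = h, lcm(l, b) | h. Since h | n, lcm(l, b) | n. g | n, so lcm(lcm(l, b), g) | n. Since n = z, lcm(lcm(l, b), g) | z.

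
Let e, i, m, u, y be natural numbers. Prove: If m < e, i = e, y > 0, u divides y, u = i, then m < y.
u = i and i = e, therefore u = e. From u divides y, e divides y. y > 0, so e ≤ y. m < e, so m < y.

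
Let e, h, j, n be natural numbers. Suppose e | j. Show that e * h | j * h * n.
e | j, therefore e * h | j * h. Then e * h | j * h * n.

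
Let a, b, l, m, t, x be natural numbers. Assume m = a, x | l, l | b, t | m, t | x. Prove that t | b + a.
t | x and x | l, so t | l. Since l | b, t | b. From m = a and t | m, t | a. t | b, so t | b + a.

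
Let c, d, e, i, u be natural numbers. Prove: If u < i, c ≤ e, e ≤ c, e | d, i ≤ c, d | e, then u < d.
c ≤ e and e ≤ c, therefore c = e. e | d and d | e, so e = d. c = e, so c = d. u < i and i ≤ c, therefore u < c. c = d, so u < d.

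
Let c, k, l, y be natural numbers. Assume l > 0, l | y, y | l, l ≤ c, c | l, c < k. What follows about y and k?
y < k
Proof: Since c | l and l > 0, c ≤ l. Since l ≤ c, c = l. Since l | y and y | l, l = y. Since c = l, c = y. Since c < k, y < k.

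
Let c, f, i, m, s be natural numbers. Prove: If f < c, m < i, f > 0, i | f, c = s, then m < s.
i | f and f > 0, therefore i ≤ f. m < i, so m < f. c = s and f < c, hence f < s. From m < f, m < s.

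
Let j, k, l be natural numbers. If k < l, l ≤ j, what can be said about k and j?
k < j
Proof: k < l and l ≤ j. By transitivity, k < j.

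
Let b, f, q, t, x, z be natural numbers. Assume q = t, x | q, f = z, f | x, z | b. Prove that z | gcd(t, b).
Because f = z and f | x, z | x. q = t and x | q, so x | t. z | x, so z | t. From z | b, z | gcd(t, b).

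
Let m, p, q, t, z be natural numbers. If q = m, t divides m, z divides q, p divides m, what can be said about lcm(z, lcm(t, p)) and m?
lcm(z, lcm(t, p)) divides m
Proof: Since q = m and z divides q, z divides m. t divides m and p divides m, thus lcm(t, p) divides m. Since z divides m, lcm(z, lcm(t, p)) divides m.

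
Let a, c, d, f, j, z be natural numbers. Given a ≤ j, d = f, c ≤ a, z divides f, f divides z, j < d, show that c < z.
c ≤ a and a ≤ j, therefore c ≤ j. f divides z and z divides f, hence f = z. d = f and j < d, hence j < f. Since f = z, j < z. Since c ≤ j, c < z.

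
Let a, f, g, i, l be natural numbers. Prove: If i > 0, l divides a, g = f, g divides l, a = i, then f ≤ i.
g divides l and l divides a, therefore g divides a. Since a = i, g divides i. Since i > 0, g ≤ i. Since g = f, f ≤ i.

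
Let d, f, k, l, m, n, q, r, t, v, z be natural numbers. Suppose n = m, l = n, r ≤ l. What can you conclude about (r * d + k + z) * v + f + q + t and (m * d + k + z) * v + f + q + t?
(r * d + k + z) * v + f + q + t ≤ (m * d + k + z) * v + f + q + t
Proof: Because l = n and n = m, l = m. Since r ≤ l, r ≤ m. By multiplying by a non-negative, r * d ≤ m * d. Then r * d + k ≤ m * d + k. Then r * d + k + z ≤ m * d + k + z. By multiplying by a non-negative, (r * d + k + z) * v ≤ (m * d + k + z) * v. Then (r * d + k + z) * v + f ≤ (m * d + k + z) * v + f. Then (r * d + k + z) * v + f + q ≤ (m * d + k + z) * v + f + q. Then (r * d + k + z) * v + f + q + t ≤ (m * d + k + z) * v + f + q + t.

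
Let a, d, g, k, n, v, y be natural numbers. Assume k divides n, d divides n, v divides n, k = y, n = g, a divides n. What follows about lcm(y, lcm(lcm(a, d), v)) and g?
lcm(y, lcm(lcm(a, d), v)) divides g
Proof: k = y and k divides n, hence y divides n. a divides n and d divides n, thus lcm(a, d) divides n. Since v divides n, lcm(lcm(a, d), v) divides n. Since y divides n, lcm(y, lcm(lcm(a, d), v)) divides n. n = g, so lcm(y, lcm(lcm(a, d), v)) divides g.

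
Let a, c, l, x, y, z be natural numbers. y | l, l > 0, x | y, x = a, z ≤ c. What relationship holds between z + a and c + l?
z + a ≤ c + l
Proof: x | y and y | l, hence x | l. Since x = a, a | l. l > 0, so a ≤ l. Since z ≤ c, z + a ≤ c + l.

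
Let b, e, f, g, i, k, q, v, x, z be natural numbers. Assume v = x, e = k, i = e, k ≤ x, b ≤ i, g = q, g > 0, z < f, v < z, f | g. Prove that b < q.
i = e and e = k, so i = k. Since b ≤ i, b ≤ k. v < z and z < f, thus v < f. Since v = x, x < f. k ≤ x, so k < f. Since b ≤ k, b < f. From f | g and g > 0, f ≤ g. Since g = q, f ≤ q. Since b < f, b < q.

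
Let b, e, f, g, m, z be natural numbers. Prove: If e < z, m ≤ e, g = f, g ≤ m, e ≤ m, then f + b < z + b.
Since g = f and g ≤ m, f ≤ m. e ≤ m and m ≤ e, hence e = m. Since e < z, m < z. f ≤ m, so f < z. Then f + b < z + b.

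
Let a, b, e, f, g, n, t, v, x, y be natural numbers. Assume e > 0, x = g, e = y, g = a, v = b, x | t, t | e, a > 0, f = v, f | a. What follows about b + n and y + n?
b + n ≤ y + n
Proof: Since f = v and f | a, v | a. Since a > 0, v ≤ a. x = g and x | t, thus g | t. Since g = a, a | t. t | e, so a | e. e > 0, so a ≤ e. Since v ≤ a, v ≤ e. v = b, so b ≤ e. e = y, so b ≤ y. Then b + n ≤ y + n.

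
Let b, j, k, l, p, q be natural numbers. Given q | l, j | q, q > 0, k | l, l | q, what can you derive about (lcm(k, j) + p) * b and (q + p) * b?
(lcm(k, j) + p) * b ≤ (q + p) * b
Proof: l | q and q | l, therefore l = q. k | l, so k | q. j | q, so lcm(k, j) | q. Since q > 0, lcm(k, j) ≤ q. Then lcm(k, j) + p ≤ q + p. Then (lcm(k, j) + p) * b ≤ (q + p) * b.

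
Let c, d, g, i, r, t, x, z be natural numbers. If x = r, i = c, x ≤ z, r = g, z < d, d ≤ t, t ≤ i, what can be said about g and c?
g < c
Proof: x = r and x ≤ z, thus r ≤ z. Since r = g, g ≤ z. z < d and d ≤ t, thus z < t. Since t ≤ i, z < i. i = c, so z < c. Since g ≤ z, g < c.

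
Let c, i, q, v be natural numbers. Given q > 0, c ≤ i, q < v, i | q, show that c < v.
i | q and q > 0, thus i ≤ q. From c ≤ i, c ≤ q. q < v, so c < v.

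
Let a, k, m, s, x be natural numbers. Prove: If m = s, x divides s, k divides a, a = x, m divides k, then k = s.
From m = s and m divides k, s divides k. a = x and k divides a, so k divides x. Because x divides s, k divides s. s divides k, so s = k. Then k = s.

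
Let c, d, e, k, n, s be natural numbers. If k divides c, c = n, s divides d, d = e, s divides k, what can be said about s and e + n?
s divides e + n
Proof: d = e and s divides d, so s divides e. c = n and k divides c, thus k divides n. Since s divides k, s divides n. From s divides e, s divides e + n.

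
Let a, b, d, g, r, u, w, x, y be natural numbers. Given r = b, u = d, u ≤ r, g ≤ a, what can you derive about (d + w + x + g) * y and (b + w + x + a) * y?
(d + w + x + g) * y ≤ (b + w + x + a) * y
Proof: u = d and u ≤ r, hence d ≤ r. From r = b, d ≤ b. Then d + w ≤ b + w. Then d + w + x ≤ b + w + x. g ≤ a, so d + w + x + g ≤ b + w + x + a. By multiplying by a non-negative, (d + w + x + g) * y ≤ (b + w + x + a) * y.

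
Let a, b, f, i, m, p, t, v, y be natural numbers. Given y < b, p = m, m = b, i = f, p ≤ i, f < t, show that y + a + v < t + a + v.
Since p = m and m = b, p = b. i = f and p ≤ i, therefore p ≤ f. From p = b, b ≤ f. f < t, so b < t. y < b, so y < t. Then y + a < t + a. Then y + a + v < t + a + v.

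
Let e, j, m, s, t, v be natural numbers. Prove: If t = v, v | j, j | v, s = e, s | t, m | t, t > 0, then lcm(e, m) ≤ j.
v | j and j | v, therefore v = j. t = v, so t = j. From s = e and s | t, e | t. Since m | t, lcm(e, m) | t. Since t > 0, lcm(e, m) ≤ t. Since t = j, lcm(e, m) ≤ j.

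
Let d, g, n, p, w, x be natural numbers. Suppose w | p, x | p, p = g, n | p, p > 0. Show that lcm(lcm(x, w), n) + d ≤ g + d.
x | p and w | p, so lcm(x, w) | p. From n | p, lcm(lcm(x, w), n) | p. p > 0, so lcm(lcm(x, w), n) ≤ p. p = g, so lcm(lcm(x, w), n) ≤ g. Then lcm(lcm(x, w), n) + d ≤ g + d.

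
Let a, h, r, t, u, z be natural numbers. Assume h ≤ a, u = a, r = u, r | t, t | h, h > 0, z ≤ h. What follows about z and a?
z ≤ a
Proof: r = u and r | t, thus u | t. u = a, so a | t. t | h, so a | h. From h > 0, a ≤ h. h ≤ a, so h = a. From z ≤ h, z ≤ a.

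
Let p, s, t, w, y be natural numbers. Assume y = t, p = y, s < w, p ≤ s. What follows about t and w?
t < w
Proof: Because p = y and y = t, p = t. From p ≤ s, t ≤ s. Since s < w, t < w.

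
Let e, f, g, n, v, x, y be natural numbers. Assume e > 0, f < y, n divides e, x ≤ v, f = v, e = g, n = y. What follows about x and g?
x < g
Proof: f = v and f < y, therefore v < y. From x ≤ v, x < y. From n = y and n divides e, y divides e. e > 0, so y ≤ e. x < y, so x < e. Since e = g, x < g.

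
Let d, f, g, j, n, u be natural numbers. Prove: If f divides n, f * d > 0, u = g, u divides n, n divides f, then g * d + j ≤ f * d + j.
From n divides f and f divides n, n = f. u divides n, so u divides f. Since u = g, g divides f. Then g * d divides f * d. f * d > 0, so g * d ≤ f * d. Then g * d + j ≤ f * d + j.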